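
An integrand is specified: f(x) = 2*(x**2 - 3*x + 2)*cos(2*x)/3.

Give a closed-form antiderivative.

Differentiate the proposed F(x) back; it has to land on f(x) exactly.
Check: d/dx[(2*x**2*sin(2*x) - 6*x*sin(2*x) + 2*x*cos(2*x) + 3*sin(2*x) - 3*cos(2*x))/6] = 2*x**2*cos(2*x)/3 - 2*x*cos(2*x) + 4*cos(2*x)/3, which equals f(x).

An antiderivative is F(x) = (2*x**2*sin(2*x) - 6*x*sin(2*x) + 2*x*cos(2*x) + 3*sin(2*x) - 3*cos(2*x))/6.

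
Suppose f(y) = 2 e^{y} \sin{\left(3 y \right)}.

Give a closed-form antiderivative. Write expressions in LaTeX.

An antiderivative is F(y) = \frac{e^{y} \sin{\left(3 y \right)}}{5} - \frac{3 e^{y} \cos{\left(3 y \right)}}{5}.

An antiderivative F(y) passes only if d/dy[F] lands on f(y) exactly.
Check: d/dy[\frac{e^{y} \sin{\left(3 y \right)}}{5} - \frac{3 e^{y} \cos{\left(3 y \right)}}{5}] = 2 e^{y} \sin{\left(3 y \right)} = f(y).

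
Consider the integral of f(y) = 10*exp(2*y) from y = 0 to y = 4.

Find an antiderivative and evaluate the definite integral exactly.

An antiderivative F(y) passes only if d/dy[F] lands on f(y) exactly.
F(y) = 5*exp(2*y) is an antiderivative of f.
Check: d/dy[5*exp(2*y)] = 10*exp(2*y) = f(y).
F(4) = 5*exp(8); F(0) = 5.
Integral = F(4) - F(0) = -5 + 5*exp(8).

Antiderivative: F(y) = 5*exp(2*y); value = -5 + 5*exp(8)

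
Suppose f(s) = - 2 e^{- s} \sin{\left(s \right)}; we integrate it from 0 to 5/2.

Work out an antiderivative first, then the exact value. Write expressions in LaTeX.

Antiderivative: F(s) = e^{- s} \sin{\left(s \right)} + e^{- s} \cos{\left(s \right)}; value = -1 + \frac{\cos{\left(\frac{5}{2} \right)}}{e^{\frac{5}{2}}} + \frac{\sin{\left(\frac{5}{2} \right)}}{e^{\frac{5}{2}}}

An antiderivative F(s) passes only if d/ds[F] lands on f(s) exactly.
F(s) = e^{- s} \sin{\left(s \right)} + e^{- s} \cos{\left(s \right)} is an antiderivative of f.
Check: d/ds[e^{- s} \sin{\left(s \right)} + e^{- s} \cos{\left(s \right)}] = - 2 e^{- s} \sin{\left(s \right)} = f(s).
F(5/2) = \frac{\cos{\left(\frac{5}{2} \right)}}{e^{\frac{5}{2}}} + \frac{\sin{\left(\frac{5}{2} \right)}}{e^{\frac{5}{2}}}; F(0) = 1.
Integral = F(5/2) - F(0) = -1 + \frac{\cos{\left(\frac{5}{2} \right)}}{e^{\frac{5}{2}}} + \frac{\sin{\left(\frac{5}{2} \right)}}{e^{\frac{5}{2}}}.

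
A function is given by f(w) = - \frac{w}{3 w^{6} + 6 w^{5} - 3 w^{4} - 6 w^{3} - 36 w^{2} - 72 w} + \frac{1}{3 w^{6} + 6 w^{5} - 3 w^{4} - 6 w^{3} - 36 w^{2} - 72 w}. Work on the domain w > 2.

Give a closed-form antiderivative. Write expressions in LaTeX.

An antiderivative is F(w) = - \frac{\log{\left(w \right)}}{72} - \frac{\log{\left(w - 2 \right)}}{672} + \frac{83 \log{\left(w + 2 \right)}}{4704} - \frac{\log{\left(w^{2} + 3 \right)}}{882} + \frac{\sqrt{3} \operatorname{atan}{\left(\frac{\sqrt{3} w}{3} \right)}}{147} - \frac{1}{56 w + 112}.

Factor the denominator (3 w \left(w - 2\right) \left(w + 2\right)^{2} \left(w^{2} + 3\right)) and decompose: f = - \frac{w - 9}{441 \left(w^{2} + 3\right)} + \frac{83}{4704 \left(w + 2\right)} + \frac{1}{56 \left(w + 2\right)^{2}} - \frac{1}{672 \left(w - 2\right)} - \frac{1}{72 w}; each piece integrates to a log, atan, or power term.
Check: d/dw[- \frac{\log{\left(w \right)}}{72} - \frac{\log{\left(w - 2 \right)}}{672} + \frac{83 \log{\left(w + 2 \right)}}{4704} - \frac{\log{\left(w^{2} + 3 \right)}}{882} + \frac{\sqrt{3} \operatorname{atan}{\left(\frac{\sqrt{3} w}{3} \right)}}{147} - \frac{1}{56 w + 112}] = \frac{1 - w}{3 w^{6} + 6 w^{5} - 3 w^{4} - 6 w^{3} - 36 w^{2} - 72 w}, which equals f(w).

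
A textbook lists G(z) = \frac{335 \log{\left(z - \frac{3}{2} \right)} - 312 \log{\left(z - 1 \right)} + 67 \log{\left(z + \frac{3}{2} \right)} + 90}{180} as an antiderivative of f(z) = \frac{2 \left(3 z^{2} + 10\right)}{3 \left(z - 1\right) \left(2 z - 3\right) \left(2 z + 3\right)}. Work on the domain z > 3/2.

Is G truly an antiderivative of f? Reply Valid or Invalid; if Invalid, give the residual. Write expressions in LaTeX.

d/dz[G] = \frac{6 z^{2} + 20}{12 z^{3} - 12 z^{2} - 27 z + 27}
This equals f(z) exactly, so the claim holds.

Valid: G'(z) = f(z).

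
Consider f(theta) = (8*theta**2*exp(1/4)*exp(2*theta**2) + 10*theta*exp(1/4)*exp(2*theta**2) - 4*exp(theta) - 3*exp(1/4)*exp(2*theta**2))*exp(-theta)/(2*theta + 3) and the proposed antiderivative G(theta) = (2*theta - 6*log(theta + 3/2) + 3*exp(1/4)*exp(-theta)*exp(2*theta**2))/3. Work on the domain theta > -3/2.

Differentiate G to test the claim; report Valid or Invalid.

d/dtheta[G] = (24*theta**2*exp(1/4)*exp(2*theta**2) + 4*theta*exp(theta) + 30*theta*exp(1/4)*exp(2*theta**2) - 6*exp(theta) - 9*exp(1/4)*exp(2*theta**2))/(6*theta*exp(theta) + 9*exp(theta))
d/dtheta[G] - f(theta) = 2/3 != 0.

Invalid: d/dtheta[G] - f = 2/3, which is not 0.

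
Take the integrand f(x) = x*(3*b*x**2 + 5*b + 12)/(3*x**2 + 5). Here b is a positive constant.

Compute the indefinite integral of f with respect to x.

F(x) = b*x**2/2 + 2*log(3*x**2/2 + 5/2) + C

Any candidate F(x) must reproduce f(x) exactly when differentiated.
Check: d/dx[b*x**2/2 + 2*log(3*x**2/2 + 5/2)] = (3*b*x**3 + 5*b*x + 12*x)/(3*x**2 + 5), which equals f(x).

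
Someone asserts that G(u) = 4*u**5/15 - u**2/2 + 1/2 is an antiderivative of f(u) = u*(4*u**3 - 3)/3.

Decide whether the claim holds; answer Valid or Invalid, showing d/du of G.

Valid. The derivative of G reproduces f.

d/du[G] = 4*u**4/3 - u
This equals f(u) exactly, so the claim holds.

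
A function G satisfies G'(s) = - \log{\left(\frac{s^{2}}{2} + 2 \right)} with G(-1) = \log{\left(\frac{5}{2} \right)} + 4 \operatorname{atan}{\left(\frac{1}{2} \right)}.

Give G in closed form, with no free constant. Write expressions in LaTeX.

Whatever form G(s) takes, its d/ds must return the stated G'(s).
A general antiderivative is - s \log{\left(\frac{s^{2}}{2} + 2 \right)} + 2 s - 4 \operatorname{atan}{\left(\frac{s}{2} \right)} + C.
The condition gives C = \log{\left(\frac{5}{2} \right)} + 4 \operatorname{atan}{\left(\frac{1}{2} \right)} - (-2 + \log{\left(\frac{5}{2} \right)} + 4 \operatorname{atan}{\left(\frac{1}{2} \right)}) = 2.
So G(s) = - s \log{\left(\frac{s^{2}}{2} + 2 \right)} + 2 s - 4 \operatorname{atan}{\left(\frac{s}{2} \right)} + 2.
Check: d/ds[- s \log{\left(\frac{s^{2}}{2} + 2 \right)} + 2 s - 4 \operatorname{atan}{\left(\frac{s}{2} \right)} + 2] = - \log{\left(\frac{s^{2}}{2} + 2 \right)} = G'(s).

G(s) = - s \log{\left(\frac{s^{2}}{2} + 2 \right)} + 2 s - 4 \operatorname{atan}{\left(\frac{s}{2} \right)} + 2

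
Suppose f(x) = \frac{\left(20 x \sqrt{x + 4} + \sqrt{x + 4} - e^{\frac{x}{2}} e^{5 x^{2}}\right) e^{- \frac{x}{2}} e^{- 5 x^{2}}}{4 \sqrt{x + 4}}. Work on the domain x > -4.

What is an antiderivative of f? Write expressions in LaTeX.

Check any antiderivative F(x) by computing F'(x) and comparing it with f(x).
Check: d/dx[- \frac{\sqrt{x + 4}}{2} - \frac{e^{- \frac{x}{2}} e^{- 5 x^{2}}}{2}] = \frac{\left(20 x \sqrt{x + 4} + \sqrt{x + 4} - e^{\frac{x}{2}} e^{5 x^{2}}\right) e^{- \frac{x}{2}} e^{- 5 x^{2}}}{4 \sqrt{x + 4}} = f(x).

An antiderivative is F(x) = - \frac{\sqrt{x + 4}}{2} - \frac{e^{- \frac{x}{2}} e^{- 5 x^{2}}}{2}.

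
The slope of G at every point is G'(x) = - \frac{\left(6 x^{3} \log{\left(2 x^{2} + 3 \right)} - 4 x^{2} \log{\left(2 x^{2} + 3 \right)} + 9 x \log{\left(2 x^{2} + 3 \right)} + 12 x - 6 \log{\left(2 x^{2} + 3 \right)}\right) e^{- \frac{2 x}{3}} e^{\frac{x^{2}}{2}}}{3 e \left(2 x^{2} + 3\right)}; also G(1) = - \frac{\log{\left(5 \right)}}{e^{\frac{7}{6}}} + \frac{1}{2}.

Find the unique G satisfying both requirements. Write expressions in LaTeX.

Recognize the product-rule pattern: G'(x) = u'v + uv' with u = - e^{\frac{x^{2}}{2} - \frac{2 x}{3} - 1}, v = \log{\left(2 x^{2} + 3 \right)}, so integration by parts undoes it.
A general antiderivative is - e^{\frac{x^{2}}{2} - \frac{2 x}{3} - 1} \log{\left(2 x^{2} + 3 \right)} + C.
The condition gives C = - \frac{\log{\left(5 \right)}}{e^{\frac{7}{6}}} + \frac{1}{2} - (- \frac{\log{\left(5 \right)}}{e^{\frac{7}{6}}}) = \frac{1}{2}.
So G(x) = - e^{\frac{x^{2}}{2} - \frac{2 x}{3} - 1} \log{\left(2 x^{2} + 3 \right)} + \frac{1}{2}.
Check: d/dx[- e^{\frac{x^{2}}{2} - \frac{2 x}{3} - 1} \log{\left(2 x^{2} + 3 \right)} + \frac{1}{2}] = \frac{- 6 x^{3} \log{\left(2 x^{2} + 3 \right)} + 4 x^{2} \log{\left(2 x^{2} + 3 \right)} - 9 x \log{\left(2 x^{2} + 3 \right)} - 12 x + 6 \log{\left(2 x^{2} + 3 \right)}}{6 e x^{2} e^{\frac{2 x}{3}} e^{- \frac{x^{2}}{2}} + 9 e e^{\frac{2 x}{3}} e^{- \frac{x^{2}}{2}}}, which equals G'(x).

G(x) = - e^{\frac{x^{2}}{2} - \frac{2 x}{3} - 1} \log{\left(2 x^{2} + 3 \right)} + \frac{1}{2}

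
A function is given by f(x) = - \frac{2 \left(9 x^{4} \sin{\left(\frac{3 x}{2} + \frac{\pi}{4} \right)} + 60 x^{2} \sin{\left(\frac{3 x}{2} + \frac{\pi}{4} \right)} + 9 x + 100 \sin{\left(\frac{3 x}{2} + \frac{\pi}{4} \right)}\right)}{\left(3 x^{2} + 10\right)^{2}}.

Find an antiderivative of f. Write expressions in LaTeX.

An antiderivative is F(x) = \frac{12 x^{2} \cos{\left(\frac{3 x}{2} + \frac{\pi}{4} \right)} + 40 \cos{\left(\frac{3 x}{2} + \frac{\pi}{4} \right)} + 9}{3 \left(3 x^{2} + 10\right)}.

An antiderivative F(x) passes only if d/dx[F] lands on f(x) exactly.
Check: d/dx[\frac{12 x^{2} \cos{\left(\frac{3 x}{2} + \frac{\pi}{4} \right)} + 40 \cos{\left(\frac{3 x}{2} + \frac{\pi}{4} \right)} + 9}{3 \left(3 x^{2} + 10\right)}] = \frac{- 18 x^{4} \sin{\left(\frac{3 x}{2} + \frac{\pi}{4} \right)} - 120 x^{2} \sin{\left(\frac{3 x}{2} + \frac{\pi}{4} \right)} - 18 x - 200 \sin{\left(\frac{3 x}{2} + \frac{\pi}{4} \right)}}{9 x^{4} + 60 x^{2} + 100}, which equals f(x).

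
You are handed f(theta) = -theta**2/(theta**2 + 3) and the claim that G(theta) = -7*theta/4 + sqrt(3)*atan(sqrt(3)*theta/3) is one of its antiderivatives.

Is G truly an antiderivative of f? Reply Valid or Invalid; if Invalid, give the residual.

d/dtheta[G] = (-7*theta**2 - 9)/(4*theta**2 + 12)
d/dtheta[G] - f(theta) = -3/4 != 0.

Invalid: d/dtheta[G] - f = -3/4, which is not 0.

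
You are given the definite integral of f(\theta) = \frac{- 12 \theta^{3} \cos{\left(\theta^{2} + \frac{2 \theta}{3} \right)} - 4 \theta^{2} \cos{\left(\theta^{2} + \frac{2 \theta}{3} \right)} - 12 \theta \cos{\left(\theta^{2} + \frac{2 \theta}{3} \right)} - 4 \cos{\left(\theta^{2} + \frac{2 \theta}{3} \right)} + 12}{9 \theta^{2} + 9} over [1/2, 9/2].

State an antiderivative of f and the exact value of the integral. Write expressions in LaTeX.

For F(\theta) to be correct the identity F'(\theta) - f(\theta) = 0 must hold.
F(\theta) = \frac{2 \left(- \sin{\left(\theta^{2} + \frac{2 \theta}{3} \right)} + 2 \operatorname{atan}{\left(\theta \right)}\right)}{3} is an antiderivative of f.
Check: d/d\theta[\frac{2 \left(- \sin{\left(\theta^{2} + \frac{2 \theta}{3} \right)} + 2 \operatorname{atan}{\left(\theta \right)}\right)}{3}] = \frac{- 12 \theta^{3} \cos{\left(\theta^{2} + \frac{2 \theta}{3} \right)} - 4 \theta^{2} \cos{\left(\theta^{2} + \frac{2 \theta}{3} \right)} - 12 \theta \cos{\left(\theta^{2} + \frac{2 \theta}{3} \right)} - 4 \cos{\left(\theta^{2} + \frac{2 \theta}{3} \right)} + 12}{9 \theta^{2} + 9} = f(\theta).
F(9/2) = - \frac{2 \sin{\left(\frac{93}{4} \right)}}{3} + \frac{4 \operatorname{atan}{\left(\frac{9}{2} \right)}}{3}; F(1/2) = - \frac{2 \sin{\left(\frac{7}{12} \right)}}{3} + \frac{4 \operatorname{atan}{\left(\frac{1}{2} \right)}}{3}.
Integral = F(9/2) - F(1/2) = - \frac{4 \operatorname{atan}{\left(\frac{1}{2} \right)}}{3} + \frac{2 \sin{\left(\frac{7}{12} \right)}}{3} - \frac{2 \sin{\left(\frac{93}{4} \right)}}{3} + \frac{4 \operatorname{atan}{\left(\frac{9}{2} \right)}}{3}.

Antiderivative: F(\theta) = \frac{2 \left(- \sin{\left(\theta^{2} + \frac{2 \theta}{3} \right)} + 2 \operatorname{atan}{\left(\theta \right)}\right)}{3}; value = - \frac{4 \operatorname{atan}{\left(\frac{1}{2} \right)}}{3} + \frac{2 \sin{\left(\frac{7}{12} \right)}}{3} - \frac{2 \sin{\left(\frac{93}{4} \right)}}{3} + \frac{4 \operatorname{atan}{\left(\frac{9}{2} \right)}}{3}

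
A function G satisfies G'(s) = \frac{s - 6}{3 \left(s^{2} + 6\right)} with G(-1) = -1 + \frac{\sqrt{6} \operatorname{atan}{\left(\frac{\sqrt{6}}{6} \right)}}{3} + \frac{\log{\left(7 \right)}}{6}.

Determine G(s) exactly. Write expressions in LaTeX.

A first test for any G(s): its s-derivative must equal the given G'(s).
A general antiderivative is \frac{\log{\left(s^{2} + 6 \right)}}{6} - \frac{\sqrt{6} \operatorname{atan}{\left(\frac{\sqrt{6} s}{6} \right)}}{3} + C.
The condition gives C = -1 + \frac{\sqrt{6} \operatorname{atan}{\left(\frac{\sqrt{6}}{6} \right)}}{3} + \frac{\log{\left(7 \right)}}{6} - (\frac{\sqrt{6} \operatorname{atan}{\left(\frac{\sqrt{6}}{6} \right)}}{3} + \frac{\log{\left(7 \right)}}{6}) = -1.
So G(s) = \frac{\log{\left(s^{2} + 6 \right)}}{6} - \frac{\sqrt{6} \operatorname{atan}{\left(\frac{\sqrt{6} s}{6} \right)}}{3} - 1.
Check: d/ds[\frac{\log{\left(s^{2} + 6 \right)}}{6} - \frac{\sqrt{6} \operatorname{atan}{\left(\frac{\sqrt{6} s}{6} \right)}}{3} - 1] = \frac{s - 6}{3 s^{2} + 18}, which equals G'(s).

G(s) = \frac{\log{\left(s^{2} + 6 \right)}}{6} - \frac{\sqrt{6} \operatorname{atan}{\left(\frac{\sqrt{6} s}{6} \right)}}{3} - 1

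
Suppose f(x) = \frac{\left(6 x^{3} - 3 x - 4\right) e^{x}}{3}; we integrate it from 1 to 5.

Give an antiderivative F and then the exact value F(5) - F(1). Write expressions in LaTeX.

Antiderivative: F(x) = \frac{\left(6 x^{3} - 18 x^{2} + 33 x - 37\right) e^{x}}{3}; value = \frac{16 e}{3} + \frac{428 e^{5}}{3}

f has the shape u'v + uv' for u = 2 x^{3} - 6 x^{2} + 11 x - \frac{37}{3} and v = e^{x} — it is the derivative of the product u*v.
F(x) = \frac{\left(6 x^{3} - 18 x^{2} + 33 x - 37\right) e^{x}}{3} is an antiderivative of f.
Check: d/dx[\frac{\left(6 x^{3} - 18 x^{2} + 33 x - 37\right) e^{x}}{3}] = 2 x^{3} e^{x} - x e^{x} - \frac{4 e^{x}}{3}, which equals f(x).
F(5) = \frac{428 e^{5}}{3}; F(1) = - \frac{16 e}{3}.
Integral = F(5) - F(1) = \frac{16 e}{3} + \frac{428 e^{5}}{3}.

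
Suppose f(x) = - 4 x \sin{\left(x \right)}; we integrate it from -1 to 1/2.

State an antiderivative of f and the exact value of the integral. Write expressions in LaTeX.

Antiderivative: F(x) = 4 x \cos{\left(x \right)} - 4 \sin{\left(x \right)}; value = - 4 \sin{\left(1 \right)} - 4 \sin{\left(\frac{1}{2} \right)} + 2 \cos{\left(\frac{1}{2} \right)} + 4 \cos{\left(1 \right)}

Any candidate F(x) must reproduce f(x) exactly when differentiated.
F(x) = 4 x \cos{\left(x \right)} - 4 \sin{\left(x \right)} is an antiderivative of f.
Check: d/dx[4 x \cos{\left(x \right)} - 4 \sin{\left(x \right)}] = - 4 x \sin{\left(x \right)} = f(x).
F(1/2) = - 4 \sin{\left(\frac{1}{2} \right)} + 2 \cos{\left(\frac{1}{2} \right)}; F(-1) = - 4 \cos{\left(1 \right)} + 4 \sin{\left(1 \right)}.
Integral = F(1/2) - F(-1) = - 4 \sin{\left(1 \right)} - 4 \sin{\left(\frac{1}{2} \right)} + 2 \cos{\left(\frac{1}{2} \right)} + 4 \cos{\left(1 \right)}.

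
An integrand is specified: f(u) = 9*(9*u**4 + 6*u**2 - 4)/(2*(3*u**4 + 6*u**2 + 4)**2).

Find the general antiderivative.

F(u) = -3*u/(2*u**4 + 4*u**2 + 8/3) + C

f has the shape v'r + vr' for v = -3*u/2 and r = 1/(u**4 + 2*u**2 + 4/3) — it is the derivative of the product v*r.
Check: d/du[-3*u/(2*u**4 + 4*u**2 + 8/3)] = (81*u**4 + 54*u**2 - 36)/(18*u**8 + 72*u**6 + 120*u**4 + 96*u**2 + 32), which equals f(u).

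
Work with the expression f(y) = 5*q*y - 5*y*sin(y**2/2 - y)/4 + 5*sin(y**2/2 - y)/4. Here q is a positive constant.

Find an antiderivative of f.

Integrate term by term and add the pieces.
Check: d/dy[5*(2*q*y**2 + cos(y**2/2 - y))/4] = 5*q*y - 5*y*sin(y**2/2 - y)/4 + 5*sin(y**2/2 - y)/4 = f(y).

An antiderivative is F(y) = 5*(2*q*y**2 + cos(y**2/2 - y))/4.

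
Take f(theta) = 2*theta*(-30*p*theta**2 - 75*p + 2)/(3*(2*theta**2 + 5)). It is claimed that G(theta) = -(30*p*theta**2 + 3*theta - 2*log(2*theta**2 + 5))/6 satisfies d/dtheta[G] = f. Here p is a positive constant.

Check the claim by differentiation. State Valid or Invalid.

Invalid: d/dtheta[G] - f = -1/2, which is not 0.

d/dtheta[G] = (-120*p*theta**3 - 300*p*theta - 6*theta**2 + 8*theta - 15)/(12*theta**2 + 30)
d/dtheta[G] - f(theta) = -1/2 != 0.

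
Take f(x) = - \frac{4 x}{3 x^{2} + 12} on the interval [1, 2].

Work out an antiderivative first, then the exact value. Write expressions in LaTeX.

f matches the chain-rule pattern g'(h)*h' with inner function h(x) = \frac{3 x^{2}}{2} + 6; substituting u = h(x) collapses the integral.
F(x) = - \frac{2 \log{\left(\frac{3 x^{2}}{2} + 6 \right)}}{3} is an antiderivative of f.
Check: d/dx[- \frac{2 \log{\left(\frac{3 x^{2}}{2} + 6 \right)}}{3}] = - \frac{4 x}{3 x^{2} + 12} = f(x).
F(2) = - \frac{2 \log{\left(12 \right)}}{3}; F(1) = - \frac{2 \log{\left(\frac{15}{2} \right)}}{3}.
Integral = F(2) - F(1) = - \frac{2 \log{\left(12 \right)}}{3} + \frac{2 \log{\left(\frac{15}{2} \right)}}{3}.

Antiderivative: F(x) = - \frac{2 \log{\left(\frac{3 x^{2}}{2} + 6 \right)}}{3}; value = - \frac{2 \log{\left(12 \right)}}{3} + \frac{2 \log{\left(\frac{15}{2} \right)}}{3}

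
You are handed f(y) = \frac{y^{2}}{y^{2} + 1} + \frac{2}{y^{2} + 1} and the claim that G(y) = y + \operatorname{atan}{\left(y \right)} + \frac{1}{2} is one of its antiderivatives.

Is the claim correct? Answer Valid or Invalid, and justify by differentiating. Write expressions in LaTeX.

Valid. The derivative of G reproduces f.

d/dy[G] = \frac{y^{2} + 2}{y^{2} + 1}
This equals f(y) exactly, so the claim holds.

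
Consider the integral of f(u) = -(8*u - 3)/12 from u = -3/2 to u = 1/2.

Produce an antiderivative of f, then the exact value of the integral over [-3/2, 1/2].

Antiderivative: F(u) = u*(3 - 4*u)/12; value = 7/6

For F(u) to be correct the identity F'(u) - f(u) = 0 must hold.
F(u) = u*(3 - 4*u)/12 is an antiderivative of f.
Check: d/du[u*(3 - 4*u)/12] = 1/4 - 2*u/3, which equals f(u).
F(1/2) = 1/24; F(-3/2) = -9/8.
Integral = F(1/2) - F(-3/2) = 7/6.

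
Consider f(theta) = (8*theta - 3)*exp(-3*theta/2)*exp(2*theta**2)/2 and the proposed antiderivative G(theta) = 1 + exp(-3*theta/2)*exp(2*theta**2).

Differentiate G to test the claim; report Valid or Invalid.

d/dtheta[G] = (8*theta*exp(2*theta**2) - 3*exp(2*theta**2))*exp(-3*theta/2)/2
This equals f(theta) exactly, so the claim holds.

Valid - the claim checks out under differentiation.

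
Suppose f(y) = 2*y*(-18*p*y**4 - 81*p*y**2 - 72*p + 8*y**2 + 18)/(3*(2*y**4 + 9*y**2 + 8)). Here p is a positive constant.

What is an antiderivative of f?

Since d/dy undoes antidifferentiation here, F'(y) = f(y) is required of F(y).
Check: d/dy[(-9*p*y**2 + 2*log(y**4/3 + 3*y**2/2 + 4/3))/3] = (-36*p*y**5 - 162*p*y**3 - 144*p*y + 16*y**3 + 36*y)/(6*y**4 + 27*y**2 + 24), which equals f(y).

An antiderivative is F(y) = (-9*p*y**2 + 2*log(y**4/3 + 3*y**2/2 + 4/3))/3.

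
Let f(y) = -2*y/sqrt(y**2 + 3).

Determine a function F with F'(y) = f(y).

An antiderivative is F(y) = -2*sqrt(y**2 + 3).

The substitution u = y**2 + 3 works: f is exactly (dF/du)*(du/dy) for that inner function.
Check: d/dy[-2*sqrt(y**2 + 3)] = -2*y/sqrt(y**2 + 3) = f(y).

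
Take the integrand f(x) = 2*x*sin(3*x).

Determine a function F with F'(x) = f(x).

Check any antiderivative F(x) by computing F'(x) and comparing it with f(x).
Check: d/dx[-2*x*cos(3*x)/3 + 2*sin(3*x)/9] = 2*x*sin(3*x) = f(x).

An antiderivative is F(x) = -2*x*cos(3*x)/3 + 2*sin(3*x)/9.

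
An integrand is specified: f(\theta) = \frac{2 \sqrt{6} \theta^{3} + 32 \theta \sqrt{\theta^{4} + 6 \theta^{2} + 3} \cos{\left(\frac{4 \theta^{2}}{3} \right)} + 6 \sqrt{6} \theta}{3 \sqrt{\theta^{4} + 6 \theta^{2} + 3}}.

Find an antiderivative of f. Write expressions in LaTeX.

An antiderivative is F(\theta) = \frac{\sqrt{3} \left(\sqrt{2} \sqrt{\theta^{4} + 6 \theta^{2} + 3} + 4 \sqrt{3} \sin{\left(\frac{4 \theta^{2}}{3} \right)}\right)}{3}.

Recover f(\theta) by differentiating a candidate F(\theta); any mismatch rules it out.
Check: d/d\theta[\frac{\sqrt{3} \left(\sqrt{2} \sqrt{\theta^{4} + 6 \theta^{2} + 3} + 4 \sqrt{3} \sin{\left(\frac{4 \theta^{2}}{3} \right)}\right)}{3}] = \frac{2 \sqrt{6} \theta^{3} + 32 \theta \sqrt{\theta^{4} + 6 \theta^{2} + 3} \cos{\left(\frac{4 \theta^{2}}{3} \right)} + 6 \sqrt{6} \theta}{3 \sqrt{\theta^{4} + 6 \theta^{2} + 3}} = f(\theta).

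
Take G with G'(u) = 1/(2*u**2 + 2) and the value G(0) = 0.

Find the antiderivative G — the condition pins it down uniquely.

Recover the given G'(u) by differentiating a candidate G(u); any mismatch rules it out.
A general antiderivative is atan(u)/2 + C.
The condition gives C = 0 - (0) = 0.
So G(u) = atan(u)/2.
Check: d/du[atan(u)/2] = 1/(2*u**2 + 2) = G'(u).

G(u) = atan(u)/2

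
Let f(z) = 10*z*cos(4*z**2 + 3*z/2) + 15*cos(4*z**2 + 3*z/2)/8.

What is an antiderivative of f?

An antiderivative is F(z) = 5*sin(4*z**2 + 3*z/2)/4.

The substitution u = 4*z**2 + 3*z/2 works: f is exactly (dF/du)*(du/dz) for that inner function.
Check: d/dz[5*sin(4*z**2 + 3*z/2)/4] = 10*z*cos(4*z**2 + 3*z/2) + 15*cos(4*z**2 + 3*z/2)/8 = f(z).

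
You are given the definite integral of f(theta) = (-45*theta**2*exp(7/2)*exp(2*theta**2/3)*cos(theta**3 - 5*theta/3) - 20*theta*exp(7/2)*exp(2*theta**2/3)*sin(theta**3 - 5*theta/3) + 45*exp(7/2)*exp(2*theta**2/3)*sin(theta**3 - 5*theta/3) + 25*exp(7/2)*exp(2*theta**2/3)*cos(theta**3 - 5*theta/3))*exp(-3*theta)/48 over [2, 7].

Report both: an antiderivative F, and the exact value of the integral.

Antiderivative: F(theta) = -5*exp(7/2)*exp(-3*theta)*exp(2*theta**2/3)*sin(theta**3 - 5*theta/3)/16; value = 5*exp(1/6)*sin(14/3)/16 - 5*exp(91/6)*sin(994/3)/16

Differentiate the proposed F(theta) back; it has to land on f(theta) exactly.
F(theta) = -5*exp(7/2)*exp(-3*theta)*exp(2*theta**2/3)*sin(theta**3 - 5*theta/3)/16 is an antiderivative of f.
Check: d/dtheta[-5*exp(7/2)*exp(-3*theta)*exp(2*theta**2/3)*sin(theta**3 - 5*theta/3)/16] = (-45*theta**2*exp(7/2)*exp(2*theta**2/3)*cos(theta**3 - 5*theta/3) - 20*theta*exp(7/2)*exp(2*theta**2/3)*sin(theta**3 - 5*theta/3) + 45*exp(7/2)*exp(2*theta**2/3)*sin(theta**3 - 5*theta/3) + 25*exp(7/2)*exp(2*theta**2/3)*cos(theta**3 - 5*theta/3))*exp(-3*theta)/48 = f(theta).
F(7) = -5*exp(91/6)*sin(994/3)/16; F(2) = -5*exp(1/6)*sin(14/3)/16.
Integral = F(7) - F(2) = 5*exp(1/6)*sin(14/3)/16 - 5*exp(91/6)*sin(994/3)/16.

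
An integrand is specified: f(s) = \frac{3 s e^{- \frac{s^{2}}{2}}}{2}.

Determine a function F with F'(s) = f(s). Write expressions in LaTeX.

An antiderivative is F(s) = - \frac{3 e^{- \frac{s^{2}}{2}}}{2}.

The substitution u = - \frac{s^{2}}{2} works: f is exactly (dF/du)*(du/ds) for that inner function.
Check: d/ds[- \frac{3 e^{- \frac{s^{2}}{2}}}{2}] = \frac{3 s e^{- \frac{s^{2}}{2}}}{2} = f(s).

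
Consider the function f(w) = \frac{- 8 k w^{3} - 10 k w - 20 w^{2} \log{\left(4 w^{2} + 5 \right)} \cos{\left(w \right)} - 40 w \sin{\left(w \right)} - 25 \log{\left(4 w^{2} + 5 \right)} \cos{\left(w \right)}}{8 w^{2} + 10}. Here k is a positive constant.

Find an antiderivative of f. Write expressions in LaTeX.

An antiderivative is F(w) = - \frac{k w^{2}}{2} - \frac{5 \log{\left(4 w^{2} + 5 \right)} \sin{\left(w \right)}}{2}.

Recover f(w) by differentiating a candidate F(w); any mismatch rules it out.
Check: d/dw[- \frac{k w^{2}}{2} - \frac{5 \log{\left(4 w^{2} + 5 \right)} \sin{\left(w \right)}}{2}] = \frac{- 8 k w^{3} - 10 k w - 20 w^{2} \log{\left(4 w^{2} + 5 \right)} \cos{\left(w \right)} - 40 w \sin{\left(w \right)} - 25 \log{\left(4 w^{2} + 5 \right)} \cos{\left(w \right)}}{8 w^{2} + 10} = f(w).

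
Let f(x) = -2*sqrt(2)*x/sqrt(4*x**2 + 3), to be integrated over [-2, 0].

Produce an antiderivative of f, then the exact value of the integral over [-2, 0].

The substitution u = 2*x**2 + 3/2 works: f is exactly (dF/du)*(du/dx) for that inner function.
F(x) = -sqrt(2)*sqrt(4*x**2 + 3)/2 is an antiderivative of f.
Check: d/dx[-sqrt(2)*sqrt(4*x**2 + 3)/2] = -2*sqrt(2)*x/sqrt(4*x**2 + 3) = f(x).
F(0) = -sqrt(6)/2; F(-2) = -sqrt(38)/2.
Integral = F(0) - F(-2) = -sqrt(6)/2 + sqrt(38)/2.

Antiderivative: F(x) = -sqrt(2)*sqrt(4*x**2 + 3)/2; value = -sqrt(6)/2 + sqrt(38)/2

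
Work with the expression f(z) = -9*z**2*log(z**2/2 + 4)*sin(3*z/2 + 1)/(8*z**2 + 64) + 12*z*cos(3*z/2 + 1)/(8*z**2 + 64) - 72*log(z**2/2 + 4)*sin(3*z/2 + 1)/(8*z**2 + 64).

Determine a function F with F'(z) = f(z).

Recognize the product-rule pattern: f = u'v + uv' with u = 3*cos(3*z/2 + 1)/4, v = log(z**2/2 + 4), so integration by parts undoes it.
Check: d/dz[3*log(z**2/2 + 4)*cos(3*z/2 + 1)/4] = (-9*z**2*log(z**2/2 + 4)*sin(3*z/2 + 1) + 12*z*cos(3*z/2 + 1) - 72*log(z**2/2 + 4)*sin(3*z/2 + 1))/(8*z**2 + 64), which equals f(z).

An antiderivative is F(z) = 3*log(z**2/2 + 4)*cos(3*z/2 + 1)/4.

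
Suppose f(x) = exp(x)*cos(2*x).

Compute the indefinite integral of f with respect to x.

Since d/dx undoes antidifferentiation here, F'(x) = f(x) is required of F(x).
Check: d/dx[(2*sin(2*x) + cos(2*x))*exp(x)/5] = exp(x)*cos(2*x) = f(x).

F(x) = (2*sin(2*x) + cos(2*x))*exp(x)/5 + C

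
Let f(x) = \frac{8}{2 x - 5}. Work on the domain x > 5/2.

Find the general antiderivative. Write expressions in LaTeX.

F(x) = 4 \log{\left(2 x - 5 \right)} + C

Any candidate F(x) must reproduce f(x) exactly when differentiated.
Check: d/dx[4 \log{\left(2 x - 5 \right)}] = \frac{8}{2 x - 5} = f(x).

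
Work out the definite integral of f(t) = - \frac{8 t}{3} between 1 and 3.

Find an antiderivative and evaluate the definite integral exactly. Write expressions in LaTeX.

Antiderivative: F(t) = - \frac{4 t^{2}}{3}; value = - \frac{32}{3}

Whatever form F(t) takes, F'(t) = f(t) is non-negotiable.
F(t) = - \frac{4 t^{2}}{3} is an antiderivative of f.
Check: d/dt[- \frac{4 t^{2}}{3}] = - \frac{8 t}{3} = f(t).
F(3) = -12; F(1) = - \frac{4}{3}.
Integral = F(3) - F(1) = - \frac{32}{3}.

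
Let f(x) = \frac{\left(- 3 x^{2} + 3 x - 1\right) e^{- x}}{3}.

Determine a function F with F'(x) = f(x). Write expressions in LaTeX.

Recognize the product-rule pattern: f = u'v + uv' with u = x^{2} + x + \frac{4}{3}, v = e^{- x}, so integration by parts undoes it.
Check: d/dx[\frac{\left(3 x^{2} + 3 x + 4\right) e^{- x}}{3}] = \frac{\left(- 3 x^{2} + 3 x - 1\right) e^{- x}}{3} = f(x).

An antiderivative is F(x) = \frac{\left(3 x^{2} + 3 x + 4\right) e^{- x}}{3}.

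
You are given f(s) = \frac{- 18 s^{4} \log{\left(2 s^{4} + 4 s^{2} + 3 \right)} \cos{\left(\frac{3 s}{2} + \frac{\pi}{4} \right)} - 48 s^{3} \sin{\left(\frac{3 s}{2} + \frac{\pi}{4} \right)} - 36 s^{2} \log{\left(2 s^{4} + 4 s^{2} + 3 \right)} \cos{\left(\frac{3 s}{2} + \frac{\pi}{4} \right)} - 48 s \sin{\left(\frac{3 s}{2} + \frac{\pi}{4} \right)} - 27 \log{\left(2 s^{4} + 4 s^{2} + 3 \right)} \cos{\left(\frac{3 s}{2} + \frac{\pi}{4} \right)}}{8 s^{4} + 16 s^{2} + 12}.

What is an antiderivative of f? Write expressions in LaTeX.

An antiderivative is F(s) = - \frac{3 \log{\left(2 s^{4} + 4 s^{2} + 3 \right)} \sin{\left(\frac{3 s}{2} + \frac{\pi}{4} \right)}}{2}.

Recognize the product-rule pattern: f = u'v + uv' with u = - \frac{3 \log{\left(2 s^{4} + 4 s^{2} + 3 \right)}}{2}, v = \sin{\left(\frac{3 s}{2} + \frac{\pi}{4} \right)}, so integration by parts undoes it.
Check: d/ds[- \frac{3 \log{\left(2 s^{4} + 4 s^{2} + 3 \right)} \sin{\left(\frac{3 s}{2} + \frac{\pi}{4} \right)}}{2}] = \frac{- 18 s^{4} \log{\left(2 s^{4} + 4 s^{2} + 3 \right)} \cos{\left(\frac{3 s}{2} + \frac{\pi}{4} \right)} - 48 s^{3} \sin{\left(\frac{3 s}{2} + \frac{\pi}{4} \right)} - 36 s^{2} \log{\left(2 s^{4} + 4 s^{2} + 3 \right)} \cos{\left(\frac{3 s}{2} + \frac{\pi}{4} \right)} - 48 s \sin{\left(\frac{3 s}{2} + \frac{\pi}{4} \right)} - 27 \log{\left(2 s^{4} + 4 s^{2} + 3 \right)} \cos{\left(\frac{3 s}{2} + \frac{\pi}{4} \right)}}{8 s^{4} + 16 s^{2} + 12} = f(s).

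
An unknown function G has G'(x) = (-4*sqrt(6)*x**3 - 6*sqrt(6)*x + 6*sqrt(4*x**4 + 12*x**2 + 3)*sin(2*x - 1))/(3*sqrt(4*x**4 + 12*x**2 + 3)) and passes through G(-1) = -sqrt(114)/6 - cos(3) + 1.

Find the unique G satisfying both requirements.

G(x) = -(sqrt(6)*sqrt(4*x**4 + 12*x**2 + 3) + 6*cos(2*x - 1) - 6)/6

Check a candidate G(x) by differentiating: d/dx[G] must match the given G'(x).
A general antiderivative is -sqrt(2*x**4/3 + 2*x**2 + 1/2) - cos(2*x - 1) + C.
The condition gives C = -sqrt(114)/6 - cos(3) + 1 - (-sqrt(114)/6 - cos(3)) = 1.
So G(x) = -(sqrt(6)*sqrt(4*x**4 + 12*x**2 + 3) + 6*cos(2*x - 1) - 6)/6.
Check: d/dx[-(sqrt(6)*sqrt(4*x**4 + 12*x**2 + 3) + 6*cos(2*x - 1) - 6)/6] = (-4*sqrt(6)*x**3 - 6*sqrt(6)*x + 6*sqrt(4*x**4 + 12*x**2 + 3)*sin(2*x - 1))/(3*sqrt(4*x**4 + 12*x**2 + 3)) = G'(x).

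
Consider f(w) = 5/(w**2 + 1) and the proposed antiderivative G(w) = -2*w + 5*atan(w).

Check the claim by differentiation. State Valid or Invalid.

Invalid: d/dw[G] - f = -2, which is not 0.

d/dw[G] = (3 - 2*w**2)/(w**2 + 1)
d/dw[G] - f(w) = -2 != 0.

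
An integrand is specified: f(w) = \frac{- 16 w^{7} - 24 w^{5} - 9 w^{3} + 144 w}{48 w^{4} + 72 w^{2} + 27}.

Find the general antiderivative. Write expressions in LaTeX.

An antiderivative F(w) passes only if d/dw[F] lands on f(w) exactly.
Check: d/dw[- \frac{4 w^{6} + 3 w^{4} + 72}{12 \left(4 w^{2} + 3\right)}] = \frac{- 16 w^{7} - 24 w^{5} - 9 w^{3} + 144 w}{48 w^{4} + 72 w^{2} + 27} = f(w).

F(w) = - \frac{4 w^{6} + 3 w^{4} + 72}{12 \left(4 w^{2} + 3\right)} + C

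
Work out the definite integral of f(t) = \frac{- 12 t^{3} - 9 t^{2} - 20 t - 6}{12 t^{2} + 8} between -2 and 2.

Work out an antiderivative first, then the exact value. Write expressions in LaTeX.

Antiderivative: F(t) = - \frac{2 t^{2} + 3 t + 2 \log{\left(\frac{t^{2}}{2} + \frac{1}{3} \right)}}{4}; value = -3

Check any antiderivative F(t) by computing F'(t) and comparing it with f(t).
F(t) = - \frac{2 t^{2} + 3 t + 2 \log{\left(\frac{t^{2}}{2} + \frac{1}{3} \right)}}{4} is an antiderivative of f.
Check: d/dt[- \frac{2 t^{2} + 3 t + 2 \log{\left(\frac{t^{2}}{2} + \frac{1}{3} \right)}}{4}] = \frac{- 12 t^{3} - 9 t^{2} - 20 t - 6}{12 t^{2} + 8} = f(t).
F(2) = - \frac{7}{2} - \frac{\log{\left(\frac{7}{3} \right)}}{2}; F(-2) = - \frac{1}{2} - \frac{\log{\left(\frac{7}{3} \right)}}{2}.
Integral = F(2) - F(-2) = -3.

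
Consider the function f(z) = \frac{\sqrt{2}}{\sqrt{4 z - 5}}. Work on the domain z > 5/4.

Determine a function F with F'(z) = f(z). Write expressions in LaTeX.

An antiderivative is F(z) = \frac{\sqrt{2} \sqrt{4 z - 5}}{2}.

Check any antiderivative F(z) by computing F'(z) and comparing it with f(z).
Check: d/dz[\frac{\sqrt{2} \sqrt{4 z - 5}}{2}] = \frac{\sqrt{2}}{\sqrt{4 z - 5}} = f(z).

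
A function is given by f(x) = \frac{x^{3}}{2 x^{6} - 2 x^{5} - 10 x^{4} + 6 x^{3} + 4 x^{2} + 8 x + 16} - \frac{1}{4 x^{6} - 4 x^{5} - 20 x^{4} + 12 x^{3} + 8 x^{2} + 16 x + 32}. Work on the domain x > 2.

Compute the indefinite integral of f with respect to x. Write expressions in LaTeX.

F(x) = \frac{13 \log{\left(x - 2 \right)}}{960} - \frac{\log{\left(x + 1 \right)}}{24} + \frac{17 \log{\left(x + 2 \right)}}{320} - \frac{\log{\left(x^{2} + 1 \right)}}{80} - \frac{\operatorname{atan}{\left(x \right)}}{40} - \frac{1}{16 x - 32} + C

Factor the denominator (4 \left(x - 2\right)^{2} \left(x + 1\right) \left(x + 2\right) \left(x^{2} + 1\right)) and decompose: f = - \frac{x + 1}{40 \left(x^{2} + 1\right)} + \frac{17}{320 \left(x + 2\right)} - \frac{1}{24 \left(x + 1\right)} + \frac{13}{960 \left(x - 2\right)} + \frac{1}{16 \left(x - 2\right)^{2}}; each piece integrates to a log, atan, or power term.
Check: d/dx[\frac{13 \log{\left(x - 2 \right)}}{960} - \frac{\log{\left(x + 1 \right)}}{24} + \frac{17 \log{\left(x + 2 \right)}}{320} - \frac{\log{\left(x^{2} + 1 \right)}}{80} - \frac{\operatorname{atan}{\left(x \right)}}{40} - \frac{1}{16 x - 32}] = \frac{2 x^{3} - 1}{4 x^{6} - 4 x^{5} - 20 x^{4} + 12 x^{3} + 8 x^{2} + 16 x + 32}, which equals f(x).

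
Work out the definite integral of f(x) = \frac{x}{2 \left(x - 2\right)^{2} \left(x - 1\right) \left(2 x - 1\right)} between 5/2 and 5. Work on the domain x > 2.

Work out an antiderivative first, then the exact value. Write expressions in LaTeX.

The denominator factors as 2 \left(x - 2\right)^{2} \left(x - 1\right) \left(2 x - 1\right); partial fractions split f into directly integrable pieces: - \frac{2}{9 \left(2 x - 1\right)} + \frac{1}{2 \left(x - 1\right)} - \frac{7}{18 \left(x - 2\right)} + \frac{1}{3 \left(x - 2\right)^{2}}.
F(x) = \frac{- 7 x \log{\left(x - 2 \right)} + 9 x \log{\left(x - 1 \right)} - 2 x \log{\left(x - \frac{1}{2} \right)} + 14 \log{\left(x - 2 \right)} - 18 \log{\left(x - 1 \right)} + 4 \log{\left(x - \frac{1}{2} \right)} - 6}{18 \left(x - 2\right)} is an antiderivative of f.
Check: d/dx[\frac{- 7 x \log{\left(x - 2 \right)} + 9 x \log{\left(x - 1 \right)} - 2 x \log{\left(x - \frac{1}{2} \right)} + 14 \log{\left(x - 2 \right)} - 18 \log{\left(x - 1 \right)} + 4 \log{\left(x - \frac{1}{2} \right)} - 6}{18 \left(x - 2\right)}] = \frac{x}{4 x^{4} - 22 x^{3} + 42 x^{2} - 32 x + 8}, which equals f(x).
F(5) = - \frac{7 \log{\left(3 \right)}}{18} - \frac{\log{\left(\frac{9}{2} \right)}}{9} - \frac{1}{9} + \frac{\log{\left(4 \right)}}{2}; F(5/2) = - \frac{2}{3} + \frac{5 \log{\left(2 \right)}}{18} + \frac{\log{\left(\frac{3}{2} \right)}}{2}.
Integral = F(5) - F(5/2) = - \frac{7 \log{\left(3 \right)}}{18} - \frac{\log{\left(\frac{3}{2} \right)}}{2} - \frac{5 \log{\left(2 \right)}}{18} - \frac{\log{\left(\frac{9}{2} \right)}}{9} + \frac{5}{9} + \frac{\log{\left(4 \right)}}{2}.

Antiderivative: F(x) = \frac{- 7 x \log{\left(x - 2 \right)} + 9 x \log{\left(x - 1 \right)} - 2 x \log{\left(x - \frac{1}{2} \right)} + 14 \log{\left(x - 2 \right)} - 18 \log{\left(x - 1 \right)} + 4 \log{\left(x - \frac{1}{2} \right)} - 6}{18 \left(x - 2\right)}; value = - \frac{7 \log{\left(3 \right)}}{18} - \frac{\log{\left(\frac{3}{2} \right)}}{2} - \frac{5 \log{\left(2 \right)}}{18} - \frac{\log{\left(\frac{9}{2} \right)}}{9} + \frac{5}{9} + \frac{\log{\left(4 \right)}}{2}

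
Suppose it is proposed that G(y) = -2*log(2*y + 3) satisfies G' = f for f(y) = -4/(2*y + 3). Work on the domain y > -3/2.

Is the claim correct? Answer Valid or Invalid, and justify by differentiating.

Valid - differentiating G returns exactly f.

d/dy[G] = -4/(2*y + 3)
This equals f(y) exactly, so the claim holds.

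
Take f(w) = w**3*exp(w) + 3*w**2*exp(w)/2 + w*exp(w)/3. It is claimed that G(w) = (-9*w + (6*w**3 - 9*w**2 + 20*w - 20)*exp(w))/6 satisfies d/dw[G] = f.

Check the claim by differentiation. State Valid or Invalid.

Invalid: d/dw[G] - f = -3/2, which is not 0.

d/dw[G] = w**3*exp(w) + 3*w**2*exp(w)/2 + w*exp(w)/3 - 3/2
d/dw[G] - f(w) = -3/2 != 0.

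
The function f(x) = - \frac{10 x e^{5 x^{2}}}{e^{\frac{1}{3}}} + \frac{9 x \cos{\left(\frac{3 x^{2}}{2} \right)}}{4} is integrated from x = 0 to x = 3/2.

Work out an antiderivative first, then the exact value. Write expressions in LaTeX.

Integrate term by term and add the pieces.
F(x) = - e^{5 x^{2} - \frac{1}{3}} + \frac{3 \sin{\left(\frac{3 x^{2}}{2} \right)}}{4} is an antiderivative of f.
Check: d/dx[- e^{5 x^{2} - \frac{1}{3}} + \frac{3 \sin{\left(\frac{3 x^{2}}{2} \right)}}{4}] = - \frac{10 x e^{5 x^{2}}}{e^{\frac{1}{3}}} + \frac{9 x \cos{\left(\frac{3 x^{2}}{2} \right)}}{4} = f(x).
F(3/2) = - e^{\frac{131}{12}} + \frac{3 \sin{\left(\frac{27}{8} \right)}}{4}; F(0) = - \frac{1}{e^{\frac{1}{3}}}.
Integral = F(3/2) - F(0) = - e^{\frac{131}{12}} + \frac{3 \sin{\left(\frac{27}{8} \right)}}{4} + e^{- \frac{1}{3}}.

Antiderivative: F(x) = - e^{5 x^{2} - \frac{1}{3}} + \frac{3 \sin{\left(\frac{3 x^{2}}{2} \right)}}{4}; value = - e^{\frac{131}{12}} + \frac{3 \sin{\left(\frac{27}{8} \right)}}{4} + e^{- \frac{1}{3}}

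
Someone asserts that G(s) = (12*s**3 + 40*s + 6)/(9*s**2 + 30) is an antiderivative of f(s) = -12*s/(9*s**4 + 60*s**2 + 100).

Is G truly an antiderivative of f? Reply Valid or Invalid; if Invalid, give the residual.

d/ds[G] = (36*s**4 + 240*s**2 - 36*s + 400)/(27*s**4 + 180*s**2 + 300)
d/ds[G] - f(s) = 4/3 != 0.

Invalid: d/ds[G] - f = 4/3, which is not 0.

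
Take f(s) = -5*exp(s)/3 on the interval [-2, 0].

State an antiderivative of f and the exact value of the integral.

A candidate is checked by its d/ds: the result must match f(s).
F(s) = -5*exp(s)/3 is an antiderivative of f.
Check: d/ds[-5*exp(s)/3] = -5*exp(s)/3 = f(s).
F(0) = -5/3; F(-2) = -5*exp(-2)/3.
Integral = F(0) - F(-2) = -5/3 + 5*exp(-2)/3.

Antiderivative: F(s) = -5*exp(s)/3; value = -5/3 + 5*exp(-2)/3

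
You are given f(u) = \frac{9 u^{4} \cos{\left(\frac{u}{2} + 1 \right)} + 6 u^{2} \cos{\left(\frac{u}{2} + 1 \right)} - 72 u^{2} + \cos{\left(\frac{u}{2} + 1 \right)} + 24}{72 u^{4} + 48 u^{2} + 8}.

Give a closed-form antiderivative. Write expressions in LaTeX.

Any candidate F(u) must reproduce f(u) exactly when differentiated.
Check: d/du[\frac{3 u^{2} \sin{\left(\frac{u}{2} + 1 \right)} + 12 u + \sin{\left(\frac{u}{2} + 1 \right)}}{12 u^{2} + 4}] = \frac{9 u^{4} \cos{\left(\frac{u}{2} + 1 \right)} + 6 u^{2} \cos{\left(\frac{u}{2} + 1 \right)} - 72 u^{2} + \cos{\left(\frac{u}{2} + 1 \right)} + 24}{72 u^{4} + 48 u^{2} + 8} = f(u).

An antiderivative is F(u) = \frac{3 u^{2} \sin{\left(\frac{u}{2} + 1 \right)} + 12 u + \sin{\left(\frac{u}{2} + 1 \right)}}{12 u^{2} + 4}.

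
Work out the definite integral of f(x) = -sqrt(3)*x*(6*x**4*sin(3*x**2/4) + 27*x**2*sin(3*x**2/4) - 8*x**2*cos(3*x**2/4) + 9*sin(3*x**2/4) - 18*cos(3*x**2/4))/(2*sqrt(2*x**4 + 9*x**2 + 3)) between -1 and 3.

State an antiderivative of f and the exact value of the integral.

f has the shape u'v + uv' for u = 3*sqrt(2*x**4/3 + 3*x**2 + 1) and v = cos(3*x**2/4) — it is the derivative of the product u*v.
F(x) = 3*sqrt(2*x**4/3 + 3*x**2 + 1)*cos(3*x**2/4) is an antiderivative of f.
Check: d/dx[3*sqrt(2*x**4/3 + 3*x**2 + 1)*cos(3*x**2/4)] = sqrt(3)*(-18*x**5*sin(3*x**2/4) - 81*x**3*sin(3*x**2/4) + 24*x**3*cos(3*x**2/4) - 27*x*sin(3*x**2/4) + 54*x*cos(3*x**2/4))/(6*sqrt(2*x**4 + 9*x**2 + 3)), which equals f(x).
F(3) = 3*sqrt(82)*cos(27/4); F(-1) = sqrt(42)*cos(3/4).
Integral = F(3) - F(-1) = -sqrt(42)*cos(3/4) + 3*sqrt(82)*cos(27/4).

Antiderivative: F(x) = 3*sqrt(2*x**4/3 + 3*x**2 + 1)*cos(3*x**2/4); value = -sqrt(42)*cos(3/4) + 3*sqrt(82)*cos(27/4)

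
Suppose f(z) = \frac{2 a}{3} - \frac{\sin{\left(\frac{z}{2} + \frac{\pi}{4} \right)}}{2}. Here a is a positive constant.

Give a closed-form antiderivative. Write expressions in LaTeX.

Recover f(z) by differentiating a candidate F(z); any mismatch rules it out.
Check: d/dz[\frac{2 a z + 3 \cos{\left(\frac{z}{2} + \frac{\pi}{4} \right)}}{3}] = \frac{2 a}{3} - \frac{\sin{\left(\frac{z}{2} + \frac{\pi}{4} \right)}}{2} = f(z).

An antiderivative is F(z) = \frac{2 a z + 3 \cos{\left(\frac{z}{2} + \frac{\pi}{4} \right)}}{3}.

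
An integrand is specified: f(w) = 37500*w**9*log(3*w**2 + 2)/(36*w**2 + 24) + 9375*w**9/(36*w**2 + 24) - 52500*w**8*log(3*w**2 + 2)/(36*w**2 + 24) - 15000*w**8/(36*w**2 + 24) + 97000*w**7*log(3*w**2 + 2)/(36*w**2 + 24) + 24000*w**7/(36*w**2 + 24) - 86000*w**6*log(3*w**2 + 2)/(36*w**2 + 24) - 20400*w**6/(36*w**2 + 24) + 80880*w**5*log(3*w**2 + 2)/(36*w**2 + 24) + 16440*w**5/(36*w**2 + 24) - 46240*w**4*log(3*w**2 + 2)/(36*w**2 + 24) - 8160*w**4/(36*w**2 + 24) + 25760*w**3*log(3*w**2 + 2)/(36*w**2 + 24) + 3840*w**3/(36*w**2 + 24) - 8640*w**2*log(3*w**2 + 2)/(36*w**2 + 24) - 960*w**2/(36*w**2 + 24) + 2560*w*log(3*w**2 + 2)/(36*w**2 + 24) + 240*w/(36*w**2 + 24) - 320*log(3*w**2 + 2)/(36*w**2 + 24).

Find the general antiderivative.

F(w) = 3125*w**8*log(3*w**2 + 2)/24 - 625*w**7*log(3*w**2 + 2)/3 + 1000*w**6*log(3*w**2 + 2)/3 - 850*w**5*log(3*w**2 + 2)/3 + 685*w**4*log(3*w**2 + 2)/3 - 340*w**3*log(3*w**2 + 2)/3 + 160*w**2*log(3*w**2 + 2)/3 - 40*w*log(3*w**2 + 2)/3 + 10*log(3*w**2 + 2)/3 + C

f has the shape u'v + uv' for u = 10*(5*w**2/2 - w + 1)**4/3 and v = log(3*w**2 + 2) — it is the derivative of the product u*v.
Check: d/dw[3125*w**8*log(3*w**2 + 2)/24 - 625*w**7*log(3*w**2 + 2)/3 + 1000*w**6*log(3*w**2 + 2)/3 - 850*w**5*log(3*w**2 + 2)/3 + 685*w**4*log(3*w**2 + 2)/3 - 340*w**3*log(3*w**2 + 2)/3 + 160*w**2*log(3*w**2 + 2)/3 - 40*w*log(3*w**2 + 2)/3 + 10*log(3*w**2 + 2)/3] = (37500*w**9*log(3*w**2 + 2) + 9375*w**9 - 52500*w**8*log(3*w**2 + 2) - 15000*w**8 + 97000*w**7*log(3*w**2 + 2) + 24000*w**7 - 86000*w**6*log(3*w**2 + 2) - 20400*w**6 + 80880*w**5*log(3*w**2 + 2) + 16440*w**5 - 46240*w**4*log(3*w**2 + 2) - 8160*w**4 + 25760*w**3*log(3*w**2 + 2) + 3840*w**3 - 8640*w**2*log(3*w**2 + 2) - 960*w**2 + 2560*w*log(3*w**2 + 2) + 240*w - 320*log(3*w**2 + 2))/(36*w**2 + 24), which equals f(w).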